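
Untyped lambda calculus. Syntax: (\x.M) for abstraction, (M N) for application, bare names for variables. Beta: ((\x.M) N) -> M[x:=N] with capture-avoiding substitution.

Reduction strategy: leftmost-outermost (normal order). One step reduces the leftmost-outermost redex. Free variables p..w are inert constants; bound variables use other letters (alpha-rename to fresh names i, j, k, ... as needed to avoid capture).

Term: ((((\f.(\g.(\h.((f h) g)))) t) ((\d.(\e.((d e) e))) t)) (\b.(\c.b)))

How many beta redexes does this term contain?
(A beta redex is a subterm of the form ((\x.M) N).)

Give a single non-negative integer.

Answer: 2

Derivation:
Term: ((((\f.(\g.(\h.((f h) g)))) t) ((\d.(\e.((d e) e))) t)) (\b.(\c.b)))
  Redex: ((\f.(\g.(\h.((f h) g)))) t)
  Redex: ((\d.(\e.((d e) e))) t)
Total redexes: 2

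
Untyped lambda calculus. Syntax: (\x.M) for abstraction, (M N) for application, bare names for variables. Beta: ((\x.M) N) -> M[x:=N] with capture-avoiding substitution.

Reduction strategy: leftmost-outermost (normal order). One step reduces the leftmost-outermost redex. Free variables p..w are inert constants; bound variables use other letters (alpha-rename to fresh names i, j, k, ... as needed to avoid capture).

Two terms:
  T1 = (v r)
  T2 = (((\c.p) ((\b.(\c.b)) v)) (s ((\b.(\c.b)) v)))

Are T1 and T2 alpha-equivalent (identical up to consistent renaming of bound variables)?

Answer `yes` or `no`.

Answer: no

Derivation:
Term 1: (v r)
Term 2: (((\c.p) ((\b.(\c.b)) v)) (s ((\b.(\c.b)) v)))
Alpha-equivalence: compare structure up to binder renaming.
Result: False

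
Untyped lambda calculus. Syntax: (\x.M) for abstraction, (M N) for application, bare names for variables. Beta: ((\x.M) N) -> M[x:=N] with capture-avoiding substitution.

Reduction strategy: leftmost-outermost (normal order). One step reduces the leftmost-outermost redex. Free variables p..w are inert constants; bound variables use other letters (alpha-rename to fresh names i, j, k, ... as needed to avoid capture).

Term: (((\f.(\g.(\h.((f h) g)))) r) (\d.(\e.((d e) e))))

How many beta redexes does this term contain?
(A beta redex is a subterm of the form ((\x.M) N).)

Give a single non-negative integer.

Term: (((\f.(\g.(\h.((f h) g)))) r) (\d.(\e.((d e) e))))
  Redex: ((\f.(\g.(\h.((f h) g)))) r)
Total redexes: 1

Answer: 1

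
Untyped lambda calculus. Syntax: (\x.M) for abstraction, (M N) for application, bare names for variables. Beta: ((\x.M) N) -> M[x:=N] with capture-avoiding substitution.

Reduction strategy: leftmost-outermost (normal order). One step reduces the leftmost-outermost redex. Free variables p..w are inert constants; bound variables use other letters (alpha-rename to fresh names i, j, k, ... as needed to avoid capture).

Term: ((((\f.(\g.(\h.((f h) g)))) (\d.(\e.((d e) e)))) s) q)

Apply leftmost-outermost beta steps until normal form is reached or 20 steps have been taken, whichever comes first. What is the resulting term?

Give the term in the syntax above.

Step 0: ((((\f.(\g.(\h.((f h) g)))) (\d.(\e.((d e) e)))) s) q)
Step 1: (((\g.(\h.(((\d.(\e.((d e) e))) h) g))) s) q)
Step 2: ((\h.(((\d.(\e.((d e) e))) h) s)) q)
Step 3: (((\d.(\e.((d e) e))) q) s)
Step 4: ((\e.((q e) e)) s)
Step 5: ((q s) s)

Answer: ((q s) s)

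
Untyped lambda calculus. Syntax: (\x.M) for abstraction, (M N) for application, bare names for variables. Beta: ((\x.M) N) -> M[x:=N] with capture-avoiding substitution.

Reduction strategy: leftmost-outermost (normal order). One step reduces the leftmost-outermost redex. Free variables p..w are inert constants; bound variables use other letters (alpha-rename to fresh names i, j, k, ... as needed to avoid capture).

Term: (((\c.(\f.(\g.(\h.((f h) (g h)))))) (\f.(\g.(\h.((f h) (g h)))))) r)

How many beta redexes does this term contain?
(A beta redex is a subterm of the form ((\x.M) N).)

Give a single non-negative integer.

Term: (((\c.(\f.(\g.(\h.((f h) (g h)))))) (\f.(\g.(\h.((f h) (g h)))))) r)
  Redex: ((\c.(\f.(\g.(\h.((f h) (g h)))))) (\f.(\g.(\h.((f h) (g h))))))
Total redexes: 1

Answer: 1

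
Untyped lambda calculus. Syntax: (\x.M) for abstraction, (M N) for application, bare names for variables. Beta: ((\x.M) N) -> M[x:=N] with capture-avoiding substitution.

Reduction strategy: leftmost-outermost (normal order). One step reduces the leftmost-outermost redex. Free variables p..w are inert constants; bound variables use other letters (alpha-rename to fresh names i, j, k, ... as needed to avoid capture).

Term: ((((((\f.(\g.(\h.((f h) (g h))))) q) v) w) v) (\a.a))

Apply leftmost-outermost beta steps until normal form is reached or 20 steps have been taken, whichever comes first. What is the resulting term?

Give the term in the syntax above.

Step 0: ((((((\f.(\g.(\h.((f h) (g h))))) q) v) w) v) (\a.a))
Step 1: (((((\g.(\h.((q h) (g h)))) v) w) v) (\a.a))
Step 2: ((((\h.((q h) (v h))) w) v) (\a.a))
Step 3: ((((q w) (v w)) v) (\a.a))

Answer: ((((q w) (v w)) v) (\a.a))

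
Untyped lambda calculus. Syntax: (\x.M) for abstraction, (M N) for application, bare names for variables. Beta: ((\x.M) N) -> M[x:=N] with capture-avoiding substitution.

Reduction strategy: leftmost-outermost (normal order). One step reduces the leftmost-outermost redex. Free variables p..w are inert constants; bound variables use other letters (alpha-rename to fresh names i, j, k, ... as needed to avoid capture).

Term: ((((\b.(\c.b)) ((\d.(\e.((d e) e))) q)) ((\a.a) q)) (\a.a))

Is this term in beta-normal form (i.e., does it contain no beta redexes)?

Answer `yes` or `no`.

Term: ((((\b.(\c.b)) ((\d.(\e.((d e) e))) q)) ((\a.a) q)) (\a.a))
Found 3 beta redex(es).

Answer: no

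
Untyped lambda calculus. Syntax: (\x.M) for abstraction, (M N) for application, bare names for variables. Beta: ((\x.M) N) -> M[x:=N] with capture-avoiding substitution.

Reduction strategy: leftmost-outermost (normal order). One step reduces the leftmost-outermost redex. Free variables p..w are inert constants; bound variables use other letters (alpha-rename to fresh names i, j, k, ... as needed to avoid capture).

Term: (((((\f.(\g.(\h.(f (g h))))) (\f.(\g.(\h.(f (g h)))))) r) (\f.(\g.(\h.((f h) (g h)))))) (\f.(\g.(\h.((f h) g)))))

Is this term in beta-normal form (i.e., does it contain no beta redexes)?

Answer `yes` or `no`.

Answer: no

Derivation:
Term: (((((\f.(\g.(\h.(f (g h))))) (\f.(\g.(\h.(f (g h)))))) r) (\f.(\g.(\h.((f h) (g h)))))) (\f.(\g.(\h.((f h) g)))))
Found 1 beta redex(es).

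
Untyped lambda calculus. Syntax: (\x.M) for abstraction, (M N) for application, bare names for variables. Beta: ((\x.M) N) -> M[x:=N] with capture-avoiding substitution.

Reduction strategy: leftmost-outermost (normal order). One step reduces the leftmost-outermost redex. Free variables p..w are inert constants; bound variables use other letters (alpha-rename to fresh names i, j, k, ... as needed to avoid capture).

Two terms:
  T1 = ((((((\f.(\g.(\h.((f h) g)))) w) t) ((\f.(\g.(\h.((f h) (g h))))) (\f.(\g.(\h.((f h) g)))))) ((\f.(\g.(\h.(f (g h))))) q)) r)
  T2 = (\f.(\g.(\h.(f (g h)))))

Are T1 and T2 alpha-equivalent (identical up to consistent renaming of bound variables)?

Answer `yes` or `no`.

Answer: no

Derivation:
Term 1: ((((((\f.(\g.(\h.((f h) g)))) w) t) ((\f.(\g.(\h.((f h) (g h))))) (\f.(\g.(\h.((f h) g)))))) ((\f.(\g.(\h.(f (g h))))) q)) r)
Term 2: (\f.(\g.(\h.(f (g h)))))
Alpha-equivalence: compare structure up to binder renaming.
Result: False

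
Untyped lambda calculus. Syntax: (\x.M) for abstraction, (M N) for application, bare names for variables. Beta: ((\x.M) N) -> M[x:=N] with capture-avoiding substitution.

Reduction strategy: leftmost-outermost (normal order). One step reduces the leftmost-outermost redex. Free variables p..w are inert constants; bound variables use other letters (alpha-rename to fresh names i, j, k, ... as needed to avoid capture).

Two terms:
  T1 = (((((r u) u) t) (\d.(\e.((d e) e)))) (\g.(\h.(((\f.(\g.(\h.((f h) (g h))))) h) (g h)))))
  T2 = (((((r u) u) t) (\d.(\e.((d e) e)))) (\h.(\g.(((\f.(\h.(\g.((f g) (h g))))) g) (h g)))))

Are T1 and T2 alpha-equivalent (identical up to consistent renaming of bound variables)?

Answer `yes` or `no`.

Answer: yes

Derivation:
Term 1: (((((r u) u) t) (\d.(\e.((d e) e)))) (\g.(\h.(((\f.(\g.(\h.((f h) (g h))))) h) (g h)))))
Term 2: (((((r u) u) t) (\d.(\e.((d e) e)))) (\h.(\g.(((\f.(\h.(\g.((f g) (h g))))) g) (h g)))))
Alpha-equivalence: compare structure up to binder renaming.
Result: True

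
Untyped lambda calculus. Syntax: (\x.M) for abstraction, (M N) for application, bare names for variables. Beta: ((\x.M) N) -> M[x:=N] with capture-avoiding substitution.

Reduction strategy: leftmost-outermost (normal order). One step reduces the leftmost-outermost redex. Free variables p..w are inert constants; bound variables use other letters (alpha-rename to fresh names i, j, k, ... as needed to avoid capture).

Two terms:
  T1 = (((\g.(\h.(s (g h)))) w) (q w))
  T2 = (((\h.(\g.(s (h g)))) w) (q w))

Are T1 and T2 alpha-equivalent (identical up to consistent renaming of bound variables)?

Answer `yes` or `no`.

Term 1: (((\g.(\h.(s (g h)))) w) (q w))
Term 2: (((\h.(\g.(s (h g)))) w) (q w))
Alpha-equivalence: compare structure up to binder renaming.
Result: True

Answer: yes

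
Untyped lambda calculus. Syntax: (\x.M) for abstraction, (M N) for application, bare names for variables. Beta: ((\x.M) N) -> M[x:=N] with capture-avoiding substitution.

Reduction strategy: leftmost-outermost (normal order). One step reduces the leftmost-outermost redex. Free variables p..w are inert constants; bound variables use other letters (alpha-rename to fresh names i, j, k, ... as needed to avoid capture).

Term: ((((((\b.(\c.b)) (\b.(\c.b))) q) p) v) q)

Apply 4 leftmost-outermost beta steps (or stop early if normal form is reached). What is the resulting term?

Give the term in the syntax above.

Answer: (p q)

Derivation:
Step 0: ((((((\b.(\c.b)) (\b.(\c.b))) q) p) v) q)
Step 1: (((((\c.(\b.(\c.b))) q) p) v) q)
Step 2: ((((\b.(\c.b)) p) v) q)
Step 3: (((\c.p) v) q)
Step 4: (p q)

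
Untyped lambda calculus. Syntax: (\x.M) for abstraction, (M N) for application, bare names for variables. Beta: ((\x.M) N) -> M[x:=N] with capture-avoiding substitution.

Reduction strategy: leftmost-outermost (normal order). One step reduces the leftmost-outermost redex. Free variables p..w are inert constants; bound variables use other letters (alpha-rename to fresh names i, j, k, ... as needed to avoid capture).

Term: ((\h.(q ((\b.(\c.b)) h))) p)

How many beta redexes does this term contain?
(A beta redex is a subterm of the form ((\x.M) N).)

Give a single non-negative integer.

Answer: 2

Derivation:
Term: ((\h.(q ((\b.(\c.b)) h))) p)
  Redex: ((\h.(q ((\b.(\c.b)) h))) p)
  Redex: ((\b.(\c.b)) h)
Total redexes: 2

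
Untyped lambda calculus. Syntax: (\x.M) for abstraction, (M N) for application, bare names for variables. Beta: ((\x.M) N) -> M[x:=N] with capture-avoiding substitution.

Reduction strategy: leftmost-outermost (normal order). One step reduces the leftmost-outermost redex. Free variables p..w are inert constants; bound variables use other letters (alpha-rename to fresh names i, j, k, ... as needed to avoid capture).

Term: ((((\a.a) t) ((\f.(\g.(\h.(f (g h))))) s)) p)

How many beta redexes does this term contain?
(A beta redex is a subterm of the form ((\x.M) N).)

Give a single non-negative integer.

Answer: 2

Derivation:
Term: ((((\a.a) t) ((\f.(\g.(\h.(f (g h))))) s)) p)
  Redex: ((\a.a) t)
  Redex: ((\f.(\g.(\h.(f (g h))))) s)
Total redexes: 2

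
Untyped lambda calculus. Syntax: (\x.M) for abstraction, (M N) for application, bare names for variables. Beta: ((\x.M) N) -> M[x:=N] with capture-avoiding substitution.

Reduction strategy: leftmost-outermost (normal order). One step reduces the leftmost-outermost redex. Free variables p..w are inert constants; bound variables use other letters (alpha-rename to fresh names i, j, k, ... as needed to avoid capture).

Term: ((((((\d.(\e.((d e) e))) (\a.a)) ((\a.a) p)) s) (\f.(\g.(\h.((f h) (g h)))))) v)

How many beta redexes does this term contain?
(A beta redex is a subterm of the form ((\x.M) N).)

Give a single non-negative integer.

Term: ((((((\d.(\e.((d e) e))) (\a.a)) ((\a.a) p)) s) (\f.(\g.(\h.((f h) (g h)))))) v)
  Redex: ((\d.(\e.((d e) e))) (\a.a))
  Redex: ((\a.a) p)
Total redexes: 2

Answer: 2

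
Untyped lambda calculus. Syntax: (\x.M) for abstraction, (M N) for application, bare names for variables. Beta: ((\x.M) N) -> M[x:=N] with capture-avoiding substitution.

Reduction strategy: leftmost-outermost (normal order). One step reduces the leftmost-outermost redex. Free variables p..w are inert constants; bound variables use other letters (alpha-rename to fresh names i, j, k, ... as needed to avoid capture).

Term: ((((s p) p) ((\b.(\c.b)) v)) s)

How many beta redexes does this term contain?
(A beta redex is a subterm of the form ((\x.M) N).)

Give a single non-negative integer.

Term: ((((s p) p) ((\b.(\c.b)) v)) s)
  Redex: ((\b.(\c.b)) v)
Total redexes: 1

Answer: 1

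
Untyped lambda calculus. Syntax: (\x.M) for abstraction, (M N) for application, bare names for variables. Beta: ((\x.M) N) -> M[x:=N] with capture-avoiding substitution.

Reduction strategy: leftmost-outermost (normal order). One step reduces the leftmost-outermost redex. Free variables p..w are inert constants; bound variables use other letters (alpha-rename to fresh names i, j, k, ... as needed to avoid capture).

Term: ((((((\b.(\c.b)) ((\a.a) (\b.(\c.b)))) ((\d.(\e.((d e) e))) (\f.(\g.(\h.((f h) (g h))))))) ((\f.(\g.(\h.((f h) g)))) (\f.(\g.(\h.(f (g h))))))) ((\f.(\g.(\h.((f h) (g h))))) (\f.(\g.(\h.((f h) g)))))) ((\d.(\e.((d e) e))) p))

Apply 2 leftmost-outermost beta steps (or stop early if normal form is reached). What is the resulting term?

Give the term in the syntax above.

Answer: (((((\a.a) (\b.(\c.b))) ((\f.(\g.(\h.((f h) g)))) (\f.(\g.(\h.(f (g h))))))) ((\f.(\g.(\h.((f h) (g h))))) (\f.(\g.(\h.((f h) g)))))) ((\d.(\e.((d e) e))) p))

Derivation:
Step 0: ((((((\b.(\c.b)) ((\a.a) (\b.(\c.b)))) ((\d.(\e.((d e) e))) (\f.(\g.(\h.((f h) (g h))))))) ((\f.(\g.(\h.((f h) g)))) (\f.(\g.(\h.(f (g h))))))) ((\f.(\g.(\h.((f h) (g h))))) (\f.(\g.(\h.((f h) g)))))) ((\d.(\e.((d e) e))) p))
Step 1: (((((\c.((\a.a) (\b.(\c.b)))) ((\d.(\e.((d e) e))) (\f.(\g.(\h.((f h) (g h))))))) ((\f.(\g.(\h.((f h) g)))) (\f.(\g.(\h.(f (g h))))))) ((\f.(\g.(\h.((f h) (g h))))) (\f.(\g.(\h.((f h) g)))))) ((\d.(\e.((d e) e))) p))
Step 2: (((((\a.a) (\b.(\c.b))) ((\f.(\g.(\h.((f h) g)))) (\f.(\g.(\h.(f (g h))))))) ((\f.(\g.(\h.((f h) (g h))))) (\f.(\g.(\h.((f h) g)))))) ((\d.(\e.((d e) e))) p))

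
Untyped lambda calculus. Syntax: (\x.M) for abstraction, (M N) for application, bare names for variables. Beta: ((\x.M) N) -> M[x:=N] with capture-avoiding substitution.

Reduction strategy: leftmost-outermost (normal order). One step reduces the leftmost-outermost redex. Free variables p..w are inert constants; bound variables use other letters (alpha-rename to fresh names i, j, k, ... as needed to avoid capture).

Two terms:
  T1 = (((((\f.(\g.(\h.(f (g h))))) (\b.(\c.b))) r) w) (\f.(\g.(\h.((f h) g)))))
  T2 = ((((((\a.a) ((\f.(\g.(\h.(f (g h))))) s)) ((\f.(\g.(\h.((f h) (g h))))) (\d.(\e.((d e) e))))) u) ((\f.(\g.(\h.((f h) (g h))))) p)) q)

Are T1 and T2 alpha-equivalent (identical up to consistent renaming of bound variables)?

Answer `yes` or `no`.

Term 1: (((((\f.(\g.(\h.(f (g h))))) (\b.(\c.b))) r) w) (\f.(\g.(\h.((f h) g)))))
Term 2: ((((((\a.a) ((\f.(\g.(\h.(f (g h))))) s)) ((\f.(\g.(\h.((f h) (g h))))) (\d.(\e.((d e) e))))) u) ((\f.(\g.(\h.((f h) (g h))))) p)) q)
Alpha-equivalence: compare structure up to binder renaming.
Result: False

Answer: no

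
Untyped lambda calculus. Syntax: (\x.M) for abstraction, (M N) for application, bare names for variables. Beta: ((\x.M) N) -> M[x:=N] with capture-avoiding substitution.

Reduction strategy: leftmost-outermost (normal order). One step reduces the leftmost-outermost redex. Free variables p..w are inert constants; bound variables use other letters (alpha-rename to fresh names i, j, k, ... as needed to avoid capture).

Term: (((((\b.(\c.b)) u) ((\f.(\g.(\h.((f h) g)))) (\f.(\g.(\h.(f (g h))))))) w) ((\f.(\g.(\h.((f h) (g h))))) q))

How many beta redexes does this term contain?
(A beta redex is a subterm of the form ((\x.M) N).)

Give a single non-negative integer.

Term: (((((\b.(\c.b)) u) ((\f.(\g.(\h.((f h) g)))) (\f.(\g.(\h.(f (g h))))))) w) ((\f.(\g.(\h.((f h) (g h))))) q))
  Redex: ((\b.(\c.b)) u)
  Redex: ((\f.(\g.(\h.((f h) g)))) (\f.(\g.(\h.(f (g h))))))
  Redex: ((\f.(\g.(\h.((f h) (g h))))) q)
Total redexes: 3

Answer: 3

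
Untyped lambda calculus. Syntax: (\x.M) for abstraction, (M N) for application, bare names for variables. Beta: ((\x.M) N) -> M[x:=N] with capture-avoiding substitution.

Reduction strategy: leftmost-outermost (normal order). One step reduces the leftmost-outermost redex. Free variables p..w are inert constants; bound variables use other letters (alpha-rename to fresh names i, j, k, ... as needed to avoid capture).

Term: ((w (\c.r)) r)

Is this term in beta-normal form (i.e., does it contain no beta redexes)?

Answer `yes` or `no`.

Term: ((w (\c.r)) r)
No beta redexes found.

Answer: yes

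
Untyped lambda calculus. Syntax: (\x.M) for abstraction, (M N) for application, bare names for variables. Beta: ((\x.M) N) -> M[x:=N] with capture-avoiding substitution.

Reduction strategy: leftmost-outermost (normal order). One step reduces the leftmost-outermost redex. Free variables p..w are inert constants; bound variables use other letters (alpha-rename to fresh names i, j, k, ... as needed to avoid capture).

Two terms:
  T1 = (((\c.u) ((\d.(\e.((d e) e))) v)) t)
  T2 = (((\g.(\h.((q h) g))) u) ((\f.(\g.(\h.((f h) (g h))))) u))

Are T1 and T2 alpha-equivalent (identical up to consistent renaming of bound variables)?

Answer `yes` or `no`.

Term 1: (((\c.u) ((\d.(\e.((d e) e))) v)) t)
Term 2: (((\g.(\h.((q h) g))) u) ((\f.(\g.(\h.((f h) (g h))))) u))
Alpha-equivalence: compare structure up to binder renaming.
Result: False

Answer: no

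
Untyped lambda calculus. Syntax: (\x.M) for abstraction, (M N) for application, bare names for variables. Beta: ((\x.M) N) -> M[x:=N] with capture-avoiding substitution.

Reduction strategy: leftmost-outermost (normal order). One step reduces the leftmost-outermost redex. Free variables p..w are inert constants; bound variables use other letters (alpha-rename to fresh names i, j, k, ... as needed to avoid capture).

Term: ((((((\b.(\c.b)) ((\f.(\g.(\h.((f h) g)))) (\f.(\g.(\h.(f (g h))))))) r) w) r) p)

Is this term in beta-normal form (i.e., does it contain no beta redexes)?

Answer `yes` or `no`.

Term: ((((((\b.(\c.b)) ((\f.(\g.(\h.((f h) g)))) (\f.(\g.(\h.(f (g h))))))) r) w) r) p)
Found 2 beta redex(es).

Answer: no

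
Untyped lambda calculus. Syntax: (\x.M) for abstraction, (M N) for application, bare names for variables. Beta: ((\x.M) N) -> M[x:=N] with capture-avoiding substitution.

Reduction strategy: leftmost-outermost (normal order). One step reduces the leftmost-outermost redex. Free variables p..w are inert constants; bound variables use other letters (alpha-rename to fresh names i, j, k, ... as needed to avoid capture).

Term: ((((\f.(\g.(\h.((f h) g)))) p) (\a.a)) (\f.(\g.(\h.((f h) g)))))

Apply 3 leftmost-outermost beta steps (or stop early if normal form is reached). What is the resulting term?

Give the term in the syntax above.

Step 0: ((((\f.(\g.(\h.((f h) g)))) p) (\a.a)) (\f.(\g.(\h.((f h) g)))))
Step 1: (((\g.(\h.((p h) g))) (\a.a)) (\f.(\g.(\h.((f h) g)))))
Step 2: ((\h.((p h) (\a.a))) (\f.(\g.(\h.((f h) g)))))
Step 3: ((p (\f.(\g.(\h.((f h) g))))) (\a.a))

Answer: ((p (\f.(\g.(\h.((f h) g))))) (\a.a))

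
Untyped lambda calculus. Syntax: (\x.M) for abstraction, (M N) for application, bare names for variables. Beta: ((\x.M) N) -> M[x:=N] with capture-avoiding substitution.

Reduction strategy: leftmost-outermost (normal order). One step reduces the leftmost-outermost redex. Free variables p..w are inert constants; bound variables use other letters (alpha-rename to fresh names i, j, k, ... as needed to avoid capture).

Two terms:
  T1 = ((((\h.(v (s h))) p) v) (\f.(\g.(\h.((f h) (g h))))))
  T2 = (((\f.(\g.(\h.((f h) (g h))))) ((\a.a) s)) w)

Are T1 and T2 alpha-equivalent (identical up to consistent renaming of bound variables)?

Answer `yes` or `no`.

Answer: no

Derivation:
Term 1: ((((\h.(v (s h))) p) v) (\f.(\g.(\h.((f h) (g h))))))
Term 2: (((\f.(\g.(\h.((f h) (g h))))) ((\a.a) s)) w)
Alpha-equivalence: compare structure up to binder renaming.
Result: False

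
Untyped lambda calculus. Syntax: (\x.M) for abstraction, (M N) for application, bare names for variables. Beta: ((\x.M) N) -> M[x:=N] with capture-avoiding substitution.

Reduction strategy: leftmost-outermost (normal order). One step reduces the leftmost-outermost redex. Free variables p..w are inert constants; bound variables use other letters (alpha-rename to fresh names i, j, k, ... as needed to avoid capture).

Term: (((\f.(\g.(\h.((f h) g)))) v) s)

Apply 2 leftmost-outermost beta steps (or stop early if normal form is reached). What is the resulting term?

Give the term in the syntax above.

Answer: (\h.((v h) s))

Derivation:
Step 0: (((\f.(\g.(\h.((f h) g)))) v) s)
Step 1: ((\g.(\h.((v h) g))) s)
Step 2: (\h.((v h) s))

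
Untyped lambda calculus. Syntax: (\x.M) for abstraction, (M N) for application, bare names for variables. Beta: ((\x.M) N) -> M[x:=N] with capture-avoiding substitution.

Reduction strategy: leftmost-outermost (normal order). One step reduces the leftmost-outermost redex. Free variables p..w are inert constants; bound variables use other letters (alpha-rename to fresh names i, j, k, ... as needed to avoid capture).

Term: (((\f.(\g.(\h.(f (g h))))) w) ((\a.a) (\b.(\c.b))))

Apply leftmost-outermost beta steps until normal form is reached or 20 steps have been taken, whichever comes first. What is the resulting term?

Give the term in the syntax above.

Answer: (\h.(w (\c.h)))

Derivation:
Step 0: (((\f.(\g.(\h.(f (g h))))) w) ((\a.a) (\b.(\c.b))))
Step 1: ((\g.(\h.(w (g h)))) ((\a.a) (\b.(\c.b))))
Step 2: (\h.(w (((\a.a) (\b.(\c.b))) h)))
Step 3: (\h.(w ((\b.(\c.b)) h)))
Step 4: (\h.(w (\c.h)))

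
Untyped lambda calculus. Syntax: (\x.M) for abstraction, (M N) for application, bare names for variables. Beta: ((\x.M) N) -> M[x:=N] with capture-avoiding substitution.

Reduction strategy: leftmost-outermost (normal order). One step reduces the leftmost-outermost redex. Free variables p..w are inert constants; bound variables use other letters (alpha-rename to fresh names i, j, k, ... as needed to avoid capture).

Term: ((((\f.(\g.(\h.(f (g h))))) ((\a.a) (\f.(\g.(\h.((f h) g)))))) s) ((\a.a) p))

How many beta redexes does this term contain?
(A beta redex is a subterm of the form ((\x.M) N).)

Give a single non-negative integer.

Term: ((((\f.(\g.(\h.(f (g h))))) ((\a.a) (\f.(\g.(\h.((f h) g)))))) s) ((\a.a) p))
  Redex: ((\f.(\g.(\h.(f (g h))))) ((\a.a) (\f.(\g.(\h.((f h) g))))))
  Redex: ((\a.a) (\f.(\g.(\h.((f h) g)))))
  Redex: ((\a.a) p)
Total redexes: 3

Answer: 3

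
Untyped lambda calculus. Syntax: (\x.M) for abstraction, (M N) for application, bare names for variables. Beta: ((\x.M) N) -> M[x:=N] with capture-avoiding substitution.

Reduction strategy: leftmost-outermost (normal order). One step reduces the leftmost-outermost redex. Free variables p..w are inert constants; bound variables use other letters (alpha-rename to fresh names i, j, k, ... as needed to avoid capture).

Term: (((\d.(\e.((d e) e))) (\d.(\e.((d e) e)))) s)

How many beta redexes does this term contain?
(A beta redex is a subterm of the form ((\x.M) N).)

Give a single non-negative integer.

Term: (((\d.(\e.((d e) e))) (\d.(\e.((d e) e)))) s)
  Redex: ((\d.(\e.((d e) e))) (\d.(\e.((d e) e))))
Total redexes: 1

Answer: 1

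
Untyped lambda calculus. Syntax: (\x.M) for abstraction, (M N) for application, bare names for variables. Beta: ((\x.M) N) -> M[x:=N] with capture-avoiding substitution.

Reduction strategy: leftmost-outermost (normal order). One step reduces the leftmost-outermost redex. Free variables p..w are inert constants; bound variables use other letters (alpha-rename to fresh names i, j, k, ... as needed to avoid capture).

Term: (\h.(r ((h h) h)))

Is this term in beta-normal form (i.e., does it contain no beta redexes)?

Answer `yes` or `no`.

Term: (\h.(r ((h h) h)))
No beta redexes found.

Answer: yes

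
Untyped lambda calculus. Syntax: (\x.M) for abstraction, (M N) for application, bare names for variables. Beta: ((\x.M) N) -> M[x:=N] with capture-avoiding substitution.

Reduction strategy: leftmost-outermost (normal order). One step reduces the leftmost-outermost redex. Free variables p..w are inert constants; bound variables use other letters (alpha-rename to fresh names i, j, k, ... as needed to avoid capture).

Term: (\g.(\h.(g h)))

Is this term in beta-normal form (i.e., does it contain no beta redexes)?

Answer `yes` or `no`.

Answer: yes

Derivation:
Term: (\g.(\h.(g h)))
No beta redexes found.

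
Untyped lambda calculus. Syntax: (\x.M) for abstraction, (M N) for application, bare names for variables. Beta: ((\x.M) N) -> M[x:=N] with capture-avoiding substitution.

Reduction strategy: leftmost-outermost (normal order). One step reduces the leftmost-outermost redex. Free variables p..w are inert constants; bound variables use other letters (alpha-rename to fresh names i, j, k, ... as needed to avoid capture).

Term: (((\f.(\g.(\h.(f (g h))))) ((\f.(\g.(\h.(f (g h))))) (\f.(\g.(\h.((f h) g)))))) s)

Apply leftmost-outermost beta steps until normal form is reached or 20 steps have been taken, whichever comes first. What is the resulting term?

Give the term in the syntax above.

Step 0: (((\f.(\g.(\h.(f (g h))))) ((\f.(\g.(\h.(f (g h))))) (\f.(\g.(\h.((f h) g)))))) s)
Step 1: ((\g.(\h.(((\f.(\g.(\h.(f (g h))))) (\f.(\g.(\h.((f h) g))))) (g h)))) s)
Step 2: (\h.(((\f.(\g.(\h.(f (g h))))) (\f.(\g.(\h.((f h) g))))) (s h)))
Step 3: (\h.((\g.(\h.((\f.(\g.(\h.((f h) g)))) (g h)))) (s h)))
Step 4: (\h.(\i.((\f.(\g.(\h.((f h) g)))) ((s h) i))))
Step 5: (\h.(\i.(\g.(\j.((((s h) i) j) g)))))

Answer: (\h.(\i.(\g.(\j.((((s h) i) j) g)))))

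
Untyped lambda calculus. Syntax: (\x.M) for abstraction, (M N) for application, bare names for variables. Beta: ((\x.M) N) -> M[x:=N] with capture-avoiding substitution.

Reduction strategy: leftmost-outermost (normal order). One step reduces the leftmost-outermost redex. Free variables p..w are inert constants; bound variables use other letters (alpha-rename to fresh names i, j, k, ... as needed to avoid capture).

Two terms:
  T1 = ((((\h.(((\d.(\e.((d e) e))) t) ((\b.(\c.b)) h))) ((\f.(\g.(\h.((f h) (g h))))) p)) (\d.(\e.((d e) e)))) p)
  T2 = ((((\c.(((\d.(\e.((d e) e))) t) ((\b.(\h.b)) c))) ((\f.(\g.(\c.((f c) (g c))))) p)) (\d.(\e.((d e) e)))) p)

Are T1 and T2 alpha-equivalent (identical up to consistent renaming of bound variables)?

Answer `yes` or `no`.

Answer: yes

Derivation:
Term 1: ((((\h.(((\d.(\e.((d e) e))) t) ((\b.(\c.b)) h))) ((\f.(\g.(\h.((f h) (g h))))) p)) (\d.(\e.((d e) e)))) p)
Term 2: ((((\c.(((\d.(\e.((d e) e))) t) ((\b.(\h.b)) c))) ((\f.(\g.(\c.((f c) (g c))))) p)) (\d.(\e.((d e) e)))) p)
Alpha-equivalence: compare structure up to binder renaming.
Result: True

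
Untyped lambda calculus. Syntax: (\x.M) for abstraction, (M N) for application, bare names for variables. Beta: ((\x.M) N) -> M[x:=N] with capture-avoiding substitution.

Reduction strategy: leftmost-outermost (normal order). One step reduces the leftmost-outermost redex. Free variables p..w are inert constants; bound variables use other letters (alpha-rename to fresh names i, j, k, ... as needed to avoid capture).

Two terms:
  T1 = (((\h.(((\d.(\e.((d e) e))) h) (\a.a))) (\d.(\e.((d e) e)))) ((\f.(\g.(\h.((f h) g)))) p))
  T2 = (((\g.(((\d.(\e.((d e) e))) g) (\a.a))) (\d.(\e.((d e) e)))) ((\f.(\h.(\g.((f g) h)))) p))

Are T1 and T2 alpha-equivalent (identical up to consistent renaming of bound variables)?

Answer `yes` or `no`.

Term 1: (((\h.(((\d.(\e.((d e) e))) h) (\a.a))) (\d.(\e.((d e) e)))) ((\f.(\g.(\h.((f h) g)))) p))
Term 2: (((\g.(((\d.(\e.((d e) e))) g) (\a.a))) (\d.(\e.((d e) e)))) ((\f.(\h.(\g.((f g) h)))) p))
Alpha-equivalence: compare structure up to binder renaming.
Result: True

Answer: yes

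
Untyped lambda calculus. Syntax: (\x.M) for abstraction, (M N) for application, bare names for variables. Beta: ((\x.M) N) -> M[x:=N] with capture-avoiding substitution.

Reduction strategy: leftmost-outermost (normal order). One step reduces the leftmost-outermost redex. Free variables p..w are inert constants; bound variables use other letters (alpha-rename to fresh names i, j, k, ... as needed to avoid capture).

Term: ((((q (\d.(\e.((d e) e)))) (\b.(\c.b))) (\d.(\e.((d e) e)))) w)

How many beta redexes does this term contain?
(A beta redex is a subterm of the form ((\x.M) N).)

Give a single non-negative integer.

Answer: 0

Derivation:
Term: ((((q (\d.(\e.((d e) e)))) (\b.(\c.b))) (\d.(\e.((d e) e)))) w)
  (no redexes)
Total redexes: 0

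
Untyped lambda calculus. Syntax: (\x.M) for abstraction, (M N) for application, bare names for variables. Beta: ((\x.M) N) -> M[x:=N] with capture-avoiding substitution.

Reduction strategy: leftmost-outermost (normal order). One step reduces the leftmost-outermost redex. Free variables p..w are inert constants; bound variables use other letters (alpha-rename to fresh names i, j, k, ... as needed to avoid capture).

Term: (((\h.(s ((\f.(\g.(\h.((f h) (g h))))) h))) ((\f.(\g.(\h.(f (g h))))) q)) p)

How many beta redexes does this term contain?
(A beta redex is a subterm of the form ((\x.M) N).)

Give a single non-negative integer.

Answer: 3

Derivation:
Term: (((\h.(s ((\f.(\g.(\h.((f h) (g h))))) h))) ((\f.(\g.(\h.(f (g h))))) q)) p)
  Redex: ((\h.(s ((\f.(\g.(\h.((f h) (g h))))) h))) ((\f.(\g.(\h.(f (g h))))) q))
  Redex: ((\f.(\g.(\h.((f h) (g h))))) h)
  Redex: ((\f.(\g.(\h.(f (g h))))) q)
Total redexes: 3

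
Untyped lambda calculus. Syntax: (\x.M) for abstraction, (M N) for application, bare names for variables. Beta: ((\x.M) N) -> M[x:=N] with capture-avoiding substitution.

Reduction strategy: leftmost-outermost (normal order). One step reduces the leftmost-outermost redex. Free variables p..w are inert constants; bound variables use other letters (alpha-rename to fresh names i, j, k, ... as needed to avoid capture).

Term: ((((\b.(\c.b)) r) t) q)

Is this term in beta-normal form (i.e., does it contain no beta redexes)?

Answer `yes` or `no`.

Term: ((((\b.(\c.b)) r) t) q)
Found 1 beta redex(es).

Answer: no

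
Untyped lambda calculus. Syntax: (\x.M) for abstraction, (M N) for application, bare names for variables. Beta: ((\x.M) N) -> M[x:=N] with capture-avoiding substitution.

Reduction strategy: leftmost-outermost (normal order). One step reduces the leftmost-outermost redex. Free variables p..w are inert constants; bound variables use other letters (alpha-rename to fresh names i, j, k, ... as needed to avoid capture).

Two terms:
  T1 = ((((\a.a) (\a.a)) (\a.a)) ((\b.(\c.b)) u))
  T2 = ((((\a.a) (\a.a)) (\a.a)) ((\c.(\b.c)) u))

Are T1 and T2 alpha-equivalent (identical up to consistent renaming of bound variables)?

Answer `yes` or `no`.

Term 1: ((((\a.a) (\a.a)) (\a.a)) ((\b.(\c.b)) u))
Term 2: ((((\a.a) (\a.a)) (\a.a)) ((\c.(\b.c)) u))
Alpha-equivalence: compare structure up to binder renaming.
Result: True

Answer: yes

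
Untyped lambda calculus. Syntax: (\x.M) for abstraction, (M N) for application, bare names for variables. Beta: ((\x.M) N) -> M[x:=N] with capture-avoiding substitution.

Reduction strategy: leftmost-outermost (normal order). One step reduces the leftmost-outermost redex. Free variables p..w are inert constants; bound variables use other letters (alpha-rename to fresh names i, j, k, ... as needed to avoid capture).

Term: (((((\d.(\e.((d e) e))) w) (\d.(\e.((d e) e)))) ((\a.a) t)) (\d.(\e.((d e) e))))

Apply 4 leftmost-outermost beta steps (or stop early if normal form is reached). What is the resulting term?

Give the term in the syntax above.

Answer: ((((w (\d.(\e.((d e) e)))) (\d.(\e.((d e) e)))) t) (\d.(\e.((d e) e))))

Derivation:
Step 0: (((((\d.(\e.((d e) e))) w) (\d.(\e.((d e) e)))) ((\a.a) t)) (\d.(\e.((d e) e))))
Step 1: ((((\e.((w e) e)) (\d.(\e.((d e) e)))) ((\a.a) t)) (\d.(\e.((d e) e))))
Step 2: ((((w (\d.(\e.((d e) e)))) (\d.(\e.((d e) e)))) ((\a.a) t)) (\d.(\e.((d e) e))))
Step 3: ((((w (\d.(\e.((d e) e)))) (\d.(\e.((d e) e)))) t) (\d.(\e.((d e) e))))
Step 4: (normal form reached)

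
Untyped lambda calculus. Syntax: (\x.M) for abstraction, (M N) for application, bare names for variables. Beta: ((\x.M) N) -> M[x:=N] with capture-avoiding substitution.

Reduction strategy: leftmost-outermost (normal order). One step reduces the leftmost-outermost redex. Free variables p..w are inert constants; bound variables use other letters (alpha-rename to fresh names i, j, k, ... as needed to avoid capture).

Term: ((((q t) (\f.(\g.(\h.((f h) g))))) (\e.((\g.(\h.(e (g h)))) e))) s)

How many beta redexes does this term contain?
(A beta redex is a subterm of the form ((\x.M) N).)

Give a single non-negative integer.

Term: ((((q t) (\f.(\g.(\h.((f h) g))))) (\e.((\g.(\h.(e (g h)))) e))) s)
  Redex: ((\g.(\h.(e (g h)))) e)
Total redexes: 1

Answer: 1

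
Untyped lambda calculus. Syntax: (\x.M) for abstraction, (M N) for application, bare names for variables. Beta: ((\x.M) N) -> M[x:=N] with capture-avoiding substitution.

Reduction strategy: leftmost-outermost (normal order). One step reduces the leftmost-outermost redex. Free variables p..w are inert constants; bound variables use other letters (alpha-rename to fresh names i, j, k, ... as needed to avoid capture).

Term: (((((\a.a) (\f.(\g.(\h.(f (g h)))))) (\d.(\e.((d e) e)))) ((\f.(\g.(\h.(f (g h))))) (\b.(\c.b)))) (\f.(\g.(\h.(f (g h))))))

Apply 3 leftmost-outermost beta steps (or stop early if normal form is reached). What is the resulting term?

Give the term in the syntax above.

Step 0: (((((\a.a) (\f.(\g.(\h.(f (g h)))))) (\d.(\e.((d e) e)))) ((\f.(\g.(\h.(f (g h))))) (\b.(\c.b)))) (\f.(\g.(\h.(f (g h))))))
Step 1: ((((\f.(\g.(\h.(f (g h))))) (\d.(\e.((d e) e)))) ((\f.(\g.(\h.(f (g h))))) (\b.(\c.b)))) (\f.(\g.(\h.(f (g h))))))
Step 2: (((\g.(\h.((\d.(\e.((d e) e))) (g h)))) ((\f.(\g.(\h.(f (g h))))) (\b.(\c.b)))) (\f.(\g.(\h.(f (g h))))))
Step 3: ((\h.((\d.(\e.((d e) e))) (((\f.(\g.(\h.(f (g h))))) (\b.(\c.b))) h))) (\f.(\g.(\h.(f (g h))))))

Answer: ((\h.((\d.(\e.((d e) e))) (((\f.(\g.(\h.(f (g h))))) (\b.(\c.b))) h))) (\f.(\g.(\h.(f (g h))))))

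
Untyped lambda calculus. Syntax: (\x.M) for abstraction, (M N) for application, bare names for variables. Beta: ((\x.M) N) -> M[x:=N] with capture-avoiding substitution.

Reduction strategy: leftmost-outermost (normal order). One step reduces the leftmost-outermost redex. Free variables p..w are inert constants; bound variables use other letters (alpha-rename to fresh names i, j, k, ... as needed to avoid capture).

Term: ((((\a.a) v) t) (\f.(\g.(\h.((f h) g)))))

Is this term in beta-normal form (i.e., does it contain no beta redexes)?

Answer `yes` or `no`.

Term: ((((\a.a) v) t) (\f.(\g.(\h.((f h) g)))))
Found 1 beta redex(es).

Answer: no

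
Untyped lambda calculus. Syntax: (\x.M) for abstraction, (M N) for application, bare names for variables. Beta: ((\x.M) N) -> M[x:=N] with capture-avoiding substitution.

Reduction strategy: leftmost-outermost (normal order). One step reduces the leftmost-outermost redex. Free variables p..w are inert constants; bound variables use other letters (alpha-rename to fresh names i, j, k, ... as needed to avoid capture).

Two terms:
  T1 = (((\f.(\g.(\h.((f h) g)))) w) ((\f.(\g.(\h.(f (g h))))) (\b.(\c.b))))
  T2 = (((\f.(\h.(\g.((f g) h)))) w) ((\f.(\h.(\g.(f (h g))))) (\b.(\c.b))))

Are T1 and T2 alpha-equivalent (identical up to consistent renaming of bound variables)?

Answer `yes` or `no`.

Answer: yes

Derivation:
Term 1: (((\f.(\g.(\h.((f h) g)))) w) ((\f.(\g.(\h.(f (g h))))) (\b.(\c.b))))
Term 2: (((\f.(\h.(\g.((f g) h)))) w) ((\f.(\h.(\g.(f (h g))))) (\b.(\c.b))))
Alpha-equivalence: compare structure up to binder renaming.
Result: True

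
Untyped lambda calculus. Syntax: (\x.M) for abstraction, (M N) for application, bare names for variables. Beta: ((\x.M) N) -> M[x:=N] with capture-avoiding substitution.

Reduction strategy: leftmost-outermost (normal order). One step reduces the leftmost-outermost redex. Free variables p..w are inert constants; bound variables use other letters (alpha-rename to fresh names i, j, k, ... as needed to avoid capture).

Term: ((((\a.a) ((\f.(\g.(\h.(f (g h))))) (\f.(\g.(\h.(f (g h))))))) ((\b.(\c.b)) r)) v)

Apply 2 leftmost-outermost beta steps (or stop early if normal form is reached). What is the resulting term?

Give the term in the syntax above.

Step 0: ((((\a.a) ((\f.(\g.(\h.(f (g h))))) (\f.(\g.(\h.(f (g h))))))) ((\b.(\c.b)) r)) v)
Step 1: ((((\f.(\g.(\h.(f (g h))))) (\f.(\g.(\h.(f (g h)))))) ((\b.(\c.b)) r)) v)
Step 2: (((\g.(\h.((\f.(\g.(\h.(f (g h))))) (g h)))) ((\b.(\c.b)) r)) v)

Answer: (((\g.(\h.((\f.(\g.(\h.(f (g h))))) (g h)))) ((\b.(\c.b)) r)) v)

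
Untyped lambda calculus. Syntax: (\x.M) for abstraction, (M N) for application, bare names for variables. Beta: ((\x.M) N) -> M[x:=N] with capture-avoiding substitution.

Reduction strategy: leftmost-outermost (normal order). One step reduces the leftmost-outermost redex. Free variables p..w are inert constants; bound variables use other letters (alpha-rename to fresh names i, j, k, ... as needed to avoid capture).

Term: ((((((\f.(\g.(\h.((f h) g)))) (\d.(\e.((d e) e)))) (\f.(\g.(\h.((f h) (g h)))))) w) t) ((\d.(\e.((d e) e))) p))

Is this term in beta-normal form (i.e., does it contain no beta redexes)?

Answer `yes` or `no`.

Answer: no

Derivation:
Term: ((((((\f.(\g.(\h.((f h) g)))) (\d.(\e.((d e) e)))) (\f.(\g.(\h.((f h) (g h)))))) w) t) ((\d.(\e.((d e) e))) p))
Found 2 beta redex(es).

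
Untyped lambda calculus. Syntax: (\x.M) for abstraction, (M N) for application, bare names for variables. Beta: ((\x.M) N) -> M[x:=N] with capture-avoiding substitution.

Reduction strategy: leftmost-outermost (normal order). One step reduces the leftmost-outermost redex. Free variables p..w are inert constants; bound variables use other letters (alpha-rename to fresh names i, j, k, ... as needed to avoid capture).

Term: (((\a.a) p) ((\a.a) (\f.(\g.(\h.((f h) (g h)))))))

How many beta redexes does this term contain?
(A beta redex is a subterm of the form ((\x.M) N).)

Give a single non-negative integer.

Answer: 2

Derivation:
Term: (((\a.a) p) ((\a.a) (\f.(\g.(\h.((f h) (g h)))))))
  Redex: ((\a.a) p)
  Redex: ((\a.a) (\f.(\g.(\h.((f h) (g h))))))
Total redexes: 2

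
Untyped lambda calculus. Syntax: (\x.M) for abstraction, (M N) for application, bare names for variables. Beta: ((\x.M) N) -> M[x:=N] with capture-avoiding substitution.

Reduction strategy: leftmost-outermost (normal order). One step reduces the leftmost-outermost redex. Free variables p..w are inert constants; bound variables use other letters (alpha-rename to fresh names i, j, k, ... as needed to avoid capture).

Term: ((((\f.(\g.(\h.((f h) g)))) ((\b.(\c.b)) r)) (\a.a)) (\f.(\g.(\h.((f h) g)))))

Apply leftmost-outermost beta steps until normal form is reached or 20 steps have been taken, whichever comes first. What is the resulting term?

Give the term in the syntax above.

Answer: (r (\a.a))

Derivation:
Step 0: ((((\f.(\g.(\h.((f h) g)))) ((\b.(\c.b)) r)) (\a.a)) (\f.(\g.(\h.((f h) g)))))
Step 1: (((\g.(\h.((((\b.(\c.b)) r) h) g))) (\a.a)) (\f.(\g.(\h.((f h) g)))))
Step 2: ((\h.((((\b.(\c.b)) r) h) (\a.a))) (\f.(\g.(\h.((f h) g)))))
Step 3: ((((\b.(\c.b)) r) (\f.(\g.(\h.((f h) g))))) (\a.a))
Step 4: (((\c.r) (\f.(\g.(\h.((f h) g))))) (\a.a))
Step 5: (r (\a.a))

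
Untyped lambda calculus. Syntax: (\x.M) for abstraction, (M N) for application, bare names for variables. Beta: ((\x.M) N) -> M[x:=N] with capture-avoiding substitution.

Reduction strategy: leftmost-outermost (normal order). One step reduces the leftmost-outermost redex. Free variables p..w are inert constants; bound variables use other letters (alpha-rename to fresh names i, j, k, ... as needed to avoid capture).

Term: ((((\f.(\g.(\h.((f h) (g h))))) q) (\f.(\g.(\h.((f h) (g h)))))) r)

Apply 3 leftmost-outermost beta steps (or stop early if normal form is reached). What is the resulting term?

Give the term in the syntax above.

Answer: ((q r) ((\f.(\g.(\h.((f h) (g h))))) r))

Derivation:
Step 0: ((((\f.(\g.(\h.((f h) (g h))))) q) (\f.(\g.(\h.((f h) (g h)))))) r)
Step 1: (((\g.(\h.((q h) (g h)))) (\f.(\g.(\h.((f h) (g h)))))) r)
Step 2: ((\h.((q h) ((\f.(\g.(\h.((f h) (g h))))) h))) r)
Step 3: ((q r) ((\f.(\g.(\h.((f h) (g h))))) r))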